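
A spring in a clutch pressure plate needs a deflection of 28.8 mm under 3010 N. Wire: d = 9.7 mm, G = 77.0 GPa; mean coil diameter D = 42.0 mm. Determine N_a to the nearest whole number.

Required rate k = F/δ = 3010/28.8 = 104.51 N/mm
N_a = Gd⁴/(8D³k) = (77.0×10³ × 9.7⁴)/(8 × 42.0³ × 104.51)
    = 6.81675e+08 / 6.19458e+07 = 11 → 11 coils

11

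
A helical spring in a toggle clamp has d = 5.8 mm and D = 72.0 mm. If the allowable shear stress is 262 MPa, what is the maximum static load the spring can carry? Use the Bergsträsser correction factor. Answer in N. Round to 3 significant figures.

252 N

C = D/d = 72.0/5.8 = 12.4138
K_B = (4C+2)/(4C−3) = 51.655/46.655 = 1.1072
τ_max = K·8FD/(πd³) → F_max = τ_allow·πd³/(8DK)
F_max = 262·π·5.8³/(8·72.0·1.1072) = 1.606e+05/637.73 = 251.82 N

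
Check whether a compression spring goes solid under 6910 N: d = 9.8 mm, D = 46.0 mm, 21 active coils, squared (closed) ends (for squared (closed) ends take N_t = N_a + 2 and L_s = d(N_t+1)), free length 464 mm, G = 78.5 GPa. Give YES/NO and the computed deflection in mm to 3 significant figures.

k = Gd⁴/(8D³N_a) = (78.5×10³)(9.8⁴)/(8·46.0³·21) = 44.278 N/mm
N_t = 23; L_s = 9.8·24 = 235.2 mm; δ_solid = L₀ − L_s = 464 − 235.2 = 228.8 mm
δ = F/k = 6910/44.278 = 156.06 mm
δ < δ_solid → spring does not go solid

NO, δ = 156 mm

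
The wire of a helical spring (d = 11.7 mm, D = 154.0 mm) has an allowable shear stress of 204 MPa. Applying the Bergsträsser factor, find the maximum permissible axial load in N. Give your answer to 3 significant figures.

757 N

C = D/d = 154.0/11.7 = 13.1624
K_B = (4C+2)/(4C−3) = 54.650/49.650 = 1.1007
τ_max = K·8FD/(πd³) → F_max = τ_allow·πd³/(8DK)
F_max = 204·π·11.7³/(8·154.0·1.1007) = 1.0264e+06/1356.1 = 756.93 N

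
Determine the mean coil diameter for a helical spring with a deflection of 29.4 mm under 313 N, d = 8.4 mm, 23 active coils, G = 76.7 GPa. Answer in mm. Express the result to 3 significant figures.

Required rate k = F/δ = 313/29.4 = 10.646 N/mm
D = (Gd⁴/(8N_a·k))^(1/3) = (76.7×10³·8.4⁴/(8·23·10.646))^(1/3)
  = (194939)^(1/3) = 57.9828 mm

58.0 mm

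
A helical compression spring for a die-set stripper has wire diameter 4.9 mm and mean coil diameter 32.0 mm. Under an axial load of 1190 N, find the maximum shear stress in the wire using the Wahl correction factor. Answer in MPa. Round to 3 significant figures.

1010 MPa

Spring index C = D/d = 32.0/4.9 = 6.5306
K_W = (4C−1)/(4C−4) + 0.615/C = 25.122/22.122 + 0.0942 = 1.2298
τ₀ = 8FD/(πd³) = 8·1190·32.0/(π·4.9³) = 304640/369.61 = 824.23 MPa
τ_max = K·τ₀ = 1.2298 × 824.23 = 1013.6 MPa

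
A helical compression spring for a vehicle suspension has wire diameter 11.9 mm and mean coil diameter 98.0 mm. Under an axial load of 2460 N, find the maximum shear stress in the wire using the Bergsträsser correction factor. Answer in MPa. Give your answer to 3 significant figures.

425 MPa

Spring index C = D/d = 98.0/11.9 = 8.2353
K_B = (4C+2)/(4C−3) = 34.941/29.941 = 1.1670
τ₀ = 8FD/(πd³) = 8·2460·98.0/(π·11.9³) = 1.92864e+06/5294.1 = 364.3 MPa
τ_max = K·τ₀ = 1.1670 × 364.3 = 425.14 MPa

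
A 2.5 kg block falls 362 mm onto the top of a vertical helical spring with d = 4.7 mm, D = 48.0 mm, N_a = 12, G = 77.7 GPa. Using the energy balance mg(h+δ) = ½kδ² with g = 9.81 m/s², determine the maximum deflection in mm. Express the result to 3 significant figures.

k = Gd⁴/(8D³N_a) = (77.7×10³)(4.7⁴)/(8·48.0³·12) = 3.5712 N/mm
W = mg = 2.5 × 9.81 = 24.525 N
½kδ² − Wδ − Wh = 0 → δ = (W + √(W² + 2kWh))/k
δ = (24.525 + √(601.48 + 63411.1))/3.5712 = (24.525 + 253.01)/3.5712 = 77.713 mm

77.7 mm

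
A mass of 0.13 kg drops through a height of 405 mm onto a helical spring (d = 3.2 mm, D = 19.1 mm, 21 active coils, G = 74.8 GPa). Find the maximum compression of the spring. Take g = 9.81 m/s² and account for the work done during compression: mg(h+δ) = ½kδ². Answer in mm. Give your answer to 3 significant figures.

k = Gd⁴/(8D³N_a) = (74.8×10³)(3.2⁴)/(8·19.1³·21) = 6.7003 N/mm
W = mg = 0.13 × 9.81 = 1.2753 N
½kδ² − Wδ − Wh = 0 → δ = (W + √(W² + 2kWh))/k
δ = (1.2753 + √(1.6264 + 6921.33))/6.7003 = (1.2753 + 83.204)/6.7003 = 12.608 mm

12.6 mm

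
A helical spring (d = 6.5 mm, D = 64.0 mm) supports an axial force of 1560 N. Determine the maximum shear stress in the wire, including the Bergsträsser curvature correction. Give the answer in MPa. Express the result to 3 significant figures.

Spring index C = D/d = 64.0/6.5 = 9.8462
K_B = (4C+2)/(4C−3) = 41.385/36.385 = 1.1374
τ₀ = 8FD/(πd³) = 8·1560·64.0/(π·6.5³) = 798720/862.76 = 925.77 MPa
τ_max = K·τ₀ = 1.1374 × 925.77 = 1053 MPa

1050 MPa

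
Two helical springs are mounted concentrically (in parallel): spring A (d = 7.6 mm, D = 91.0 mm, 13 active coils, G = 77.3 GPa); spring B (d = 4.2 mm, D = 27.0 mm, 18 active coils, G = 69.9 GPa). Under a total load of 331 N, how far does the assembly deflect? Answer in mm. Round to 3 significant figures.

30.2 mm

k_A = Gd⁴/(8D³N_a) = (77.3×10³)(7.6⁴)/(8·91.0³·13) = 3.2906 N/mm
k_B = Gd⁴/(8D³N_a) = (69.9×10³)(4.2⁴)/(8·27.0³·18) = 7.674 N/mm
Parallel: k_eq = 3.2906 + 7.674 = 10.965 N/mm
δ = F/k_eq = 331/10.965 = 30.188 mm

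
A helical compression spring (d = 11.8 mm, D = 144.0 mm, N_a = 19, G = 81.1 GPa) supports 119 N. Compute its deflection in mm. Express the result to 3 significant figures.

k = Gd⁴/(8D³N_a) = (81.1×10³)(11.8⁴)/(8·144.0³·19) = 3.4643 N/mm
δ = F/k = 119 / 3.4643 = 34.35 mm

34.4 mm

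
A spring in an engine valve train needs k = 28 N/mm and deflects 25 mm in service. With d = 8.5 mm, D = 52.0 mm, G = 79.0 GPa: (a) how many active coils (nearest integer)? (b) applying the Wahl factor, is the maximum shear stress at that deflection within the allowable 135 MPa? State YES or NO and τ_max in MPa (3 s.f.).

(a) 13 coils; (b) NO, τ_max = 190 MPa

N_a = Gd⁴/(8D³k) = (79.0×10³)(8.5⁴)/(8·52.0³·28) = 13.09 → N_a = 13
Actual rate k = Gd⁴/(8D³·13) = 28.201 N/mm
Working load F = kδ = 28.201·25 = 705.02 N
C = 52.0/8.5 = 6.1176; K_W = (4C−1)/(4C−4)+0.615/C = 1.2471
τ_max = K_W·8FD/(πd³) = 1.2471·152.01 = 189.57 MPa
τ_max > 135 MPa → exceeds allowable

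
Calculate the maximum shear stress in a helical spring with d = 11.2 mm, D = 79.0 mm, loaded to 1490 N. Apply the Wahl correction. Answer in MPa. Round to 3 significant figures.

Spring index C = D/d = 79.0/11.2 = 7.0536
K_W = (4C−1)/(4C−4) + 0.615/C = 27.214/24.214 + 0.0872 = 1.2111
τ₀ = 8FD/(πd³) = 8·1490·79.0/(π·11.2³) = 941680/4413.7 = 213.35 MPa
τ_max = K·τ₀ = 1.2111 × 213.35 = 258.39 MPa

258 MPa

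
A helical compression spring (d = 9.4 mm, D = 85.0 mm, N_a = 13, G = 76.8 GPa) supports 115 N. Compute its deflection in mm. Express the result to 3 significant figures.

12.2 mm

k = Gd⁴/(8D³N_a) = (76.8×10³)(9.4⁴)/(8·85.0³·13) = 9.3882 N/mm
δ = F/k = 115 / 9.3882 = 12.249 mm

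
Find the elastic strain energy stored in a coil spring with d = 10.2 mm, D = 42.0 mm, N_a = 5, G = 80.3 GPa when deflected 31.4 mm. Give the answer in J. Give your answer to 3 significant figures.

145 J

k = Gd⁴/(8D³N_a) = (80.3×10³)(10.2⁴)/(8·42.0³·5) = 293.3 N/mm
U = ½kδ² = 0.5 × 293.3 × 31.4² = 1.4459e+05 N·mm = 144.59 J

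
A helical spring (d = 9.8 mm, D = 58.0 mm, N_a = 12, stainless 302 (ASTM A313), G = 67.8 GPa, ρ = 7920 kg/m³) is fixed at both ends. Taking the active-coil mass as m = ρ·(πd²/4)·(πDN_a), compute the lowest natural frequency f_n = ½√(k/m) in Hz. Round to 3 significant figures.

k = Gd⁴/(8D³N_a) = (67.8×10³)(9.8⁴)/(8·58.0³·12) = 33.387 N/mm = 33387 N/m
Wire length L = πDN_a = π·58.0·12 = 2186.5 mm
m = ρ·(πd²/4)·L = 7920 × 75.43×10⁻⁶ m² × 2.1865 m = 1.3063 kg
f_n = ½√(k/m) = 0.5·√(33387/1.3063) = 0.5·√(25560) = 79.937 Hz

79.9 Hz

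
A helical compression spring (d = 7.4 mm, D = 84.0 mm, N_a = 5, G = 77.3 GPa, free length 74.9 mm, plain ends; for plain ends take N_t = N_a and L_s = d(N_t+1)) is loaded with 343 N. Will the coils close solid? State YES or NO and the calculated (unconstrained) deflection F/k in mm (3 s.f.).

k = Gd⁴/(8D³N_a) = (77.3×10³)(7.4⁴)/(8·84.0³·5) = 9.7771 N/mm
N_t = 5; L_s = 7.4·6 = 44.4 mm; δ_solid = L₀ − L_s = 74.9 − 44.4 = 30.5 mm
δ = F/k = 343/9.7771 = 35.082 mm
δ ≥ δ_solid → spring goes solid

YES, δ = 35.1 mm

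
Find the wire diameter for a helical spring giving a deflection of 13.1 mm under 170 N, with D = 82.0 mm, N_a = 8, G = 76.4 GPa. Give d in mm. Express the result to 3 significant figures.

Required rate k = F/δ = 170/13.1 = 12.977 N/mm
d = (8D³N_a·k / G)^(1/4) = (8·82.0³·8·12.977 / (76.4×10³))^0.25
  = (5993.8)^0.25 = 8.7989 mm

8.80 mm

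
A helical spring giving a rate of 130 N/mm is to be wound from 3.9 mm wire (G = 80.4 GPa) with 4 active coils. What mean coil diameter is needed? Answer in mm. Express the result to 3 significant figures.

16.5 mm

D = (Gd⁴/(8N_a·k))^(1/3) = (80.4×10³·3.9⁴/(8·4·130))^(1/3)
  = (4471.17)^(1/3) = 16.4743 mm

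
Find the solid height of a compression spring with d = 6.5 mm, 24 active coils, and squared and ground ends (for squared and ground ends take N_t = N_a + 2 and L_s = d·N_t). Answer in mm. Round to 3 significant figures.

169 mm

squared and ground ends: N_t = N_a + 2 = 24 + 2 = 26
L_s = d·N_t = 6.5 × 26 = 169 mm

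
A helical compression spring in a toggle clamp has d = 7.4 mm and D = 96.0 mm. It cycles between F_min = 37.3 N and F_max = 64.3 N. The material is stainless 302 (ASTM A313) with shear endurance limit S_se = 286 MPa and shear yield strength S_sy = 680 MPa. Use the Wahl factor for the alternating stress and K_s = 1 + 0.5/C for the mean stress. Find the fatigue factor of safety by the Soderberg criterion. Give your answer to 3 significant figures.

C = D/d = 96.0/7.4 = 12.9730; K_W = (4C−1)/(4C−4)+0.615/C = 1.1100; K_s = 1+0.5/C = 1.0385
F_a = (F_max−F_min)/2 = 13.5 N; F_m = (F_max+F_min)/2 = 50.8 N
τ_a = K_W·8F_aD/(πd³) = 1.1100 × 8.1442 = 9.0405 MPa
τ_m = K_s·8F_mD/(πd³) = 1.0385 × 30.646 = 31.828 MPa
Soderberg: 1/n_f = τ_a/S_se + τ_m/S_sy = 9.0405/286 + 31.828/680 = 0.03161 + 0.04681 = 0.078415
n_f = 1/0.078415 = 12.75

12.8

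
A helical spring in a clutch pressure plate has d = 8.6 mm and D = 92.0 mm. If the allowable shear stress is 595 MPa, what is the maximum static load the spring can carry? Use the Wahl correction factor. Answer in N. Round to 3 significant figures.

1420 N

C = D/d = 92.0/8.6 = 10.6977
K_W = (4C−1)/(4C−4) + 0.615/C = 41.791/38.791 + 0.0575 = 1.1348
τ_max = K·8FD/(πd³) → F_max = τ_allow·πd³/(8DK)
F_max = 595·π·8.6³/(8·92.0·1.1348) = 1.1889e+06/835.23 = 1423.5 N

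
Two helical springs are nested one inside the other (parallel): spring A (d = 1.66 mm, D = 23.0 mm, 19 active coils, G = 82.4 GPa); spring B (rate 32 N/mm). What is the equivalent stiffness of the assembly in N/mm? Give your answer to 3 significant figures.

k_A = Gd⁴/(8D³N_a) = (82.4×10³)(1.66⁴)/(8·23.0³·19) = 0.33832 N/mm
Parallel: k_eq = 0.33832 + 32 = 32.338 N/mm

32.3 N/mm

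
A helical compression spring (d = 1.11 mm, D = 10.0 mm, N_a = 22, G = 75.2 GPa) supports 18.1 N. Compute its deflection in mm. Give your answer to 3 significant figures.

27.9 mm

k = Gd⁴/(8D³N_a) = (75.2×10³)(1.11⁴)/(8·10.0³·22) = 0.64863 N/mm
δ = F/k = 18.1 / 0.64863 = 27.905 mm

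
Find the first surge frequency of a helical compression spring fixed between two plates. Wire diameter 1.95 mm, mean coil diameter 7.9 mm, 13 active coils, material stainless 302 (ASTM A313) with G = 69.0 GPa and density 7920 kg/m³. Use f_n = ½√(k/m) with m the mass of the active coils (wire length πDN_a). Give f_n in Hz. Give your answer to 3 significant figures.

k = Gd⁴/(8D³N_a) = (69.0×10³)(1.95⁴)/(8·7.9³·13) = 19.457 N/mm = 19457 N/m
Wire length L = πDN_a = π·7.9·13 = 322.64 mm
m = ρ·(πd²/4)·L = 7920 × 2.9865×10⁻⁶ m² × 0.32264 m = 0.0076314 kg
f_n = ½√(k/m) = 0.5·√(19457/0.0076314) = 0.5·√(2.5496e+06) = 798.37 Hz

798 Hz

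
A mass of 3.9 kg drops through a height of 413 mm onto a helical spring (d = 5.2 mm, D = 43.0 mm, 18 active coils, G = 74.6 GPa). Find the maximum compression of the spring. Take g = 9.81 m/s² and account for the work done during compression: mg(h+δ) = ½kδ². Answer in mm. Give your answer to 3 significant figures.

k = Gd⁴/(8D³N_a) = (74.6×10³)(5.2⁴)/(8·43.0³·18) = 4.7641 N/mm
W = mg = 3.9 × 9.81 = 38.259 N
½kδ² − Wδ − Wh = 0 → δ = (W + √(W² + 2kWh))/k
δ = (38.259 + √(1463.8 + 150556))/4.7641 = (38.259 + 389.9)/4.7641 = 89.871 mm

89.9 mm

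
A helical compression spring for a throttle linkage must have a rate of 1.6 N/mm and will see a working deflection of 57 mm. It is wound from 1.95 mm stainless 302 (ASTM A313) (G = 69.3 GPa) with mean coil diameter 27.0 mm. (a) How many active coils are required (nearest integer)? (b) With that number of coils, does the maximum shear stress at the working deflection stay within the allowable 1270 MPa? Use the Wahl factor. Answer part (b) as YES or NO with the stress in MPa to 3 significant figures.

(a) 4 coils; (b) YES, τ_max = 927 MPa

N_a = Gd⁴/(8D³k) = (69.3×10³)(1.95⁴)/(8·27.0³·1.6) = 3.977 → N_a = 4
Actual rate k = Gd⁴/(8D³·4) = 1.5909 N/mm
Working load F = kδ = 1.5909·57 = 90.679 N
C = 27.0/1.95 = 13.8462; K_W = (4C−1)/(4C−4)+0.615/C = 1.1028
τ_max = K_W·8FD/(πd³) = 1.1028·840.82 = 927.26 MPa
τ_max ≤ 1270 MPa → acceptable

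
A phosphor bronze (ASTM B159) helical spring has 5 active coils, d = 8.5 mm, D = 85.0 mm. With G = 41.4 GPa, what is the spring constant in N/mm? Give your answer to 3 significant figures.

8.80 N/mm

k = Gd⁴/(8D³N_a) = (41.4×10³ × 8.5⁴) / (8 × 85.0³ × 5)
  = 2.16111e+08 / 2.4565e+07 = 8.7975 N/mm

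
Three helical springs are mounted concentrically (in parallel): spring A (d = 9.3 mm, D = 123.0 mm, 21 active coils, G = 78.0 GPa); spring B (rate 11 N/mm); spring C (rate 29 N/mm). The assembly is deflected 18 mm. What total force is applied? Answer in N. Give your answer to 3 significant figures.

754 N

k_A = Gd⁴/(8D³N_a) = (78.0×10³)(9.3⁴)/(8·123.0³·21) = 1.8664 N/mm
Parallel: k_eq = 1.8664 + 11 + 29 = 41.866 N/mm
F = k_eq·δ = 41.866·18 = 753.59 N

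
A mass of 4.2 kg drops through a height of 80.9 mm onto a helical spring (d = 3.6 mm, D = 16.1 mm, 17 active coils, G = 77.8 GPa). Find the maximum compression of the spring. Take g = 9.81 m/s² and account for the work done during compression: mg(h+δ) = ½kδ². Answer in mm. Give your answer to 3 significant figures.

k = Gd⁴/(8D³N_a) = (77.8×10³)(3.6⁴)/(8·16.1³·17) = 23.024 N/mm
W = mg = 4.2 × 9.81 = 41.202 N
½kδ² − Wδ − Wh = 0 → δ = (W + √(W² + 2kWh))/k
δ = (41.202 + √(1697.6 + 153486))/23.024 = (41.202 + 393.93)/23.024 = 18.9 mm

18.9 mm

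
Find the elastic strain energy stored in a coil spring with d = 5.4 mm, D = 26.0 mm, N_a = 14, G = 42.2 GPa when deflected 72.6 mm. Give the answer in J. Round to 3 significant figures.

48.0 J

k = Gd⁴/(8D³N_a) = (42.2×10³)(5.4⁴)/(8·26.0³·14) = 18.228 N/mm
U = ½kδ² = 0.5 × 18.228 × 72.6² = 48039 N·mm = 48.039 J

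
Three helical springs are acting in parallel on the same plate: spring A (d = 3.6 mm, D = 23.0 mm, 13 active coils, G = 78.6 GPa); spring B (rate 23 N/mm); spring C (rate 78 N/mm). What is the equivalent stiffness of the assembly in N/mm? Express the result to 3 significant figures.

111 N/mm

k_A = Gd⁴/(8D³N_a) = (78.6×10³)(3.6⁴)/(8·23.0³·13) = 10.433 N/mm
Parallel: k_eq = 10.433 + 23 + 78 = 111.43 N/mm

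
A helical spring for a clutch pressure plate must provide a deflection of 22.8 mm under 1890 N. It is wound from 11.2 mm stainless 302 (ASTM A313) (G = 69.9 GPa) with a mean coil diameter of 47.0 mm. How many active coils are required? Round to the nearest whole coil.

Required rate k = F/δ = 1890/22.8 = 82.895 N/mm
N_a = Gd⁴/(8D³k) = (69.9×10³ × 11.2⁴)/(8 × 47.0³ × 82.895)
    = 1.09989e+09 / 6.8851e+07 = 15.97 → 16 coils

16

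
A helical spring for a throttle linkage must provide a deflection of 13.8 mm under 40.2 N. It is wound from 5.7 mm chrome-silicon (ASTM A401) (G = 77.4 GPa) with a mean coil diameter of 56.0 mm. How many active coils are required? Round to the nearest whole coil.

Required rate k = F/δ = 40.2/13.8 = 2.913 N/mm
N_a = Gd⁴/(8D³k) = (77.4×10³ × 5.7⁴)/(8 × 56.0³ × 2.913)
    = 8.17034e+07 / 4.09262e+06 = 19.96 → 20 coils

20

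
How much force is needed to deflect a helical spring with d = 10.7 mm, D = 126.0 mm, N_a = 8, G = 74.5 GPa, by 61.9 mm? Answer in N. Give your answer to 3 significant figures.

472 N

k = Gd⁴/(8D³N_a) = (74.5×10³)(10.7⁴)/(8·126.0³·8) = 7.6278 N/mm
F = k·δ = 7.6278 × 61.9 = 472.16 N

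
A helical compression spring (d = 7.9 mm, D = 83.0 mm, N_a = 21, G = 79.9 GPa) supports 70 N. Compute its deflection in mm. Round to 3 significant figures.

21.6 mm

k = Gd⁴/(8D³N_a) = (79.9×10³)(7.9⁴)/(8·83.0³·21) = 3.2398 N/mm
δ = F/k = 70 / 3.2398 = 21.607 mm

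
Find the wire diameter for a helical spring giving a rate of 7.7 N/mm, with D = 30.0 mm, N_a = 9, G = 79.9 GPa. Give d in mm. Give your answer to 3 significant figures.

d = (8D³N_a·k / G)^(1/4) = (8·30.0³·9·7.7 / (79.9×10³))^0.25
  = (187.34)^0.25 = 3.6996 mm

3.70 mm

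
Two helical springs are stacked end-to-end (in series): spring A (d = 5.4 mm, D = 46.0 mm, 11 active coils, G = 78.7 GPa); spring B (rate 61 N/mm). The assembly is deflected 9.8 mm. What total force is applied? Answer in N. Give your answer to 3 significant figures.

67.9 N

k_A = Gd⁴/(8D³N_a) = (78.7×10³)(5.4⁴)/(8·46.0³·11) = 7.8126 N/mm
Series: 1/k_eq = 1/7.8126 + 1/61 = 0.14439; k_eq = 6.9256 N/mm
F = k_eq·δ = 6.9256·9.8 = 67.871 N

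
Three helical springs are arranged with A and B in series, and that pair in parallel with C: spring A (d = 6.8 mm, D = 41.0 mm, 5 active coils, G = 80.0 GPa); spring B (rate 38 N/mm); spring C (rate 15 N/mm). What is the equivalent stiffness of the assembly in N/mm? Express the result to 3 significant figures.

k_A = Gd⁴/(8D³N_a) = (80.0×10³)(6.8⁴)/(8·41.0³·5) = 62.046 N/mm
Springs A,B series: k_AB = 1/(1/62.046+1/38) = 23.567 N/mm; parallel with C: k_eq = 23.567+15 = 38.567 N/mm

38.6 N/mm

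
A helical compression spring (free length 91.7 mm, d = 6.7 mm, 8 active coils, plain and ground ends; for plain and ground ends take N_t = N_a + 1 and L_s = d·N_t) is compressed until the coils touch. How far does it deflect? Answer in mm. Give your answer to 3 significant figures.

N_t = 9; L_s = 6.7·9 = 60.3 mm
δ_solid = L₀ − L_s = 91.7 − 60.3 = 31.4 mm

31.4 mm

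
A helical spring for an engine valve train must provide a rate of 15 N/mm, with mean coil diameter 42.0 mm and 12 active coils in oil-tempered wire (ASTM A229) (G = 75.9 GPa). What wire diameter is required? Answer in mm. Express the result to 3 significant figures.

d = (8D³N_a·k / G)^(1/4) = (8·42.0³·12·15 / (75.9×10³))^0.25
  = (1405.6)^0.25 = 6.1230 mm

6.12 mm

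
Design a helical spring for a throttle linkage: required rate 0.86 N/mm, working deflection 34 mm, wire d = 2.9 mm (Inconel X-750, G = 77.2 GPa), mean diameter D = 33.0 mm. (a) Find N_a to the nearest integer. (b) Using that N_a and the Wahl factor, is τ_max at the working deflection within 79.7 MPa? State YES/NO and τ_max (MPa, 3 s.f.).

N_a = Gd⁴/(8D³k) = (77.2×10³)(2.9⁴)/(8·33.0³·0.86) = 22.08 → N_a = 22
Actual rate k = Gd⁴/(8D³·22) = 0.86329 N/mm
Working load F = kδ = 0.86329·34 = 29.352 N
C = 33.0/2.9 = 11.3793; K_W = (4C−1)/(4C−4)+0.615/C = 1.1263
τ_max = K_W·8FD/(πd³) = 1.1263·101.13 = 113.91 MPa
τ_max > 79.7 MPa → exceeds allowable

(a) 22 coils; (b) NO, τ_max = 114 MPa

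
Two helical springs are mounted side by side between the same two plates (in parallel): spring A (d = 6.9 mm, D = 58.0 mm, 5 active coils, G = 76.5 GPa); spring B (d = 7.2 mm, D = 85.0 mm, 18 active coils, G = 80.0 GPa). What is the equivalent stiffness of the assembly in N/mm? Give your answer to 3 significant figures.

k_A = Gd⁴/(8D³N_a) = (76.5×10³)(6.9⁴)/(8·58.0³·5) = 22.218 N/mm
k_B = Gd⁴/(8D³N_a) = (80.0×10³)(7.2⁴)/(8·85.0³·18) = 2.4311 N/mm
Parallel: k_eq = 22.218 + 2.4311 = 24.65 N/mm

24.6 N/mm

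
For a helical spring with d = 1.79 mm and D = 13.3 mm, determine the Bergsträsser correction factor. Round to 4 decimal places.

C = D/d = 13.3/1.79 = 7.4302
K_B = (4C+2)/(4C−3) = 31.721/26.721 = 1.1871

1.1871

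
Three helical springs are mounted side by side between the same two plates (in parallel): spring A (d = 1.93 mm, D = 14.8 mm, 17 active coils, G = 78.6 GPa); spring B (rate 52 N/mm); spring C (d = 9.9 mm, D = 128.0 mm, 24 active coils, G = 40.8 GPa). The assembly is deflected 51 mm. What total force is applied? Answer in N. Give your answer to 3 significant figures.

k_A = Gd⁴/(8D³N_a) = (78.6×10³)(1.93⁴)/(8·14.8³·17) = 2.4736 N/mm
k_C = Gd⁴/(8D³N_a) = (40.8×10³)(9.9⁴)/(8·128.0³·24) = 0.97335 N/mm
Parallel: k_eq = 2.4736 + 52 + 0.97335 = 55.447 N/mm
F = k_eq·δ = 55.447·51 = 2827.8 N

2830 N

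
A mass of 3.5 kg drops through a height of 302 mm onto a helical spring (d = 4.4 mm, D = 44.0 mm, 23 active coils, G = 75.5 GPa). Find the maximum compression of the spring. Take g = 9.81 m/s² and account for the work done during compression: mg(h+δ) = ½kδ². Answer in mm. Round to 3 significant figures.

128 mm

k = Gd⁴/(8D³N_a) = (75.5×10³)(4.4⁴)/(8·44.0³·23) = 1.8054 N/mm
W = mg = 3.5 × 9.81 = 34.335 N
½kδ² − Wδ − Wh = 0 → δ = (W + √(W² + 2kWh))/k
δ = (34.335 + √(1178.9 + 37441.7))/1.8054 = (34.335 + 196.52)/1.8054 = 127.87 mm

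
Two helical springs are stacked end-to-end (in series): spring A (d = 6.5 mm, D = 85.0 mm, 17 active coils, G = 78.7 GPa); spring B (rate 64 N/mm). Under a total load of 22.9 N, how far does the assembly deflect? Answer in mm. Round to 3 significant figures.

14.0 mm

k_A = Gd⁴/(8D³N_a) = (78.7×10³)(6.5⁴)/(8·85.0³·17) = 1.682 N/mm
Series: 1/k_eq = 1/1.682 + 1/64 = 0.61015; k_eq = 1.639 N/mm
δ = F/k_eq = 22.9/1.639 = 13.972 mm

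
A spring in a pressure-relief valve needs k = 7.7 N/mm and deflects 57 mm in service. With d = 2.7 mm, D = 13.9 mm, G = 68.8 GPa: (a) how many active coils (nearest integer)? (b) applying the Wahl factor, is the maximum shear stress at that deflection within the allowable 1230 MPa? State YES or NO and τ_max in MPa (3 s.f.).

N_a = Gd⁴/(8D³k) = (68.8×10³)(2.7⁴)/(8·13.9³·7.7) = 22.1 → N_a = 22
Actual rate k = Gd⁴/(8D³·22) = 7.7355 N/mm
Working load F = kδ = 7.7355·57 = 440.92 N
C = 13.9/2.7 = 5.1481; K_W = (4C−1)/(4C−4)+0.615/C = 1.3003
τ_max = K_W·8FD/(πd³) = 1.3003·792.91 = 1031 MPa
τ_max ≤ 1230 MPa → acceptable

(a) 22 coils; (b) YES, τ_max = 1030 MPa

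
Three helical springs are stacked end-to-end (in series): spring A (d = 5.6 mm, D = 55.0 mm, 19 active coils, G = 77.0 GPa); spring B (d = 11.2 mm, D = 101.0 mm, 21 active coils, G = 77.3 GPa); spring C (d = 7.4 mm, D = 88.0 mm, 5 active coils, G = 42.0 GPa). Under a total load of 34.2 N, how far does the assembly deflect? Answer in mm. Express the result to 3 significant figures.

23.7 mm

k_A = Gd⁴/(8D³N_a) = (77.0×10³)(5.6⁴)/(8·55.0³·19) = 2.9944 N/mm
k_B = Gd⁴/(8D³N_a) = (77.3×10³)(11.2⁴)/(8·101.0³·21) = 7.0271 N/mm
k_C = Gd⁴/(8D³N_a) = (42.0×10³)(7.4⁴)/(8·88.0³·5) = 4.6203 N/mm
Series: 1/k_eq = 1/2.9944 + 1/7.0271 + 1/4.6203 = 0.6927; k_eq = 1.4436 N/mm
δ = F/k_eq = 34.2/1.4436 = 23.69 mm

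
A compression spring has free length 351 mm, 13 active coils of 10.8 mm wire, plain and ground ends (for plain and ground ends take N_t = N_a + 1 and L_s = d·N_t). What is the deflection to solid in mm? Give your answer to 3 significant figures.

N_t = 14; L_s = 10.8·14 = 151.2 mm
δ_solid = L₀ − L_s = 351 − 151.2 = 199.8 mm

200 mm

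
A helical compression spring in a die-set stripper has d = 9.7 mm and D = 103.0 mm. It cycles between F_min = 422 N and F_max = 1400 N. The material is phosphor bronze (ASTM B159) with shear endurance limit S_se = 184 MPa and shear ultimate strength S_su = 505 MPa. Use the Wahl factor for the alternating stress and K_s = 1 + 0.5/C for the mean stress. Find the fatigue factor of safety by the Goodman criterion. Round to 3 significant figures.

0.709

C = D/d = 103.0/9.7 = 10.6186; K_W = (4C−1)/(4C−4)+0.615/C = 1.1359; K_s = 1+0.5/C = 1.0471
F_a = (F_max−F_min)/2 = 489 N; F_m = (F_max+F_min)/2 = 911 N
τ_a = K_W·8F_aD/(πd³) = 1.1359 × 140.53 = 159.63 MPa
τ_m = K_s·8F_mD/(πd³) = 1.0471 × 261.81 = 274.13 MPa
Goodman: 1/n_f = τ_a/S_se + τ_m/S_su = 159.63/184 + 274.13/505 = 0.86754 + 0.54284 = 1.4104
n_f = 1/1.4104 = 0.709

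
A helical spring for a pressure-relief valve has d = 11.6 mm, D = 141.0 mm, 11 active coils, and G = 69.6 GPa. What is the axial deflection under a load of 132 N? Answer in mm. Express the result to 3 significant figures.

k = Gd⁴/(8D³N_a) = (69.6×10³)(11.6⁴)/(8·141.0³·11) = 5.1086 N/mm
δ = F/k = 132 / 5.1086 = 25.839 mm

25.8 mm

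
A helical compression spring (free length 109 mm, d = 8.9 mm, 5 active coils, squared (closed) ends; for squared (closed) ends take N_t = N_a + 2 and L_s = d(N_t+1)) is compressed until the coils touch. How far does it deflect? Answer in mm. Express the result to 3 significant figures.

37.8 mm

N_t = 7; L_s = 8.9·8 = 71.2 mm
δ_solid = L₀ − L_s = 109 − 71.2 = 37.8 mm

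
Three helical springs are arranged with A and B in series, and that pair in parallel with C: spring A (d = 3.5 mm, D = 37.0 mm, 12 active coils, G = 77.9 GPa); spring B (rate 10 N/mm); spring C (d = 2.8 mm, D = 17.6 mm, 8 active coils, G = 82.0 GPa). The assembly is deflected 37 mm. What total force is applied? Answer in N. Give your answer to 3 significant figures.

k_A = Gd⁴/(8D³N_a) = (77.9×10³)(3.5⁴)/(8·37.0³·12) = 2.404 N/mm
k_C = Gd⁴/(8D³N_a) = (82.0×10³)(2.8⁴)/(8·17.6³·8) = 14.445 N/mm
Springs A,B series: k_AB = 1/(1/2.404+1/10) = 1.9381 N/mm; parallel with C: k_eq = 1.9381+14.445 = 16.383 N/mm
F = k_eq·δ = 16.383·37 = 606.19 N

606 N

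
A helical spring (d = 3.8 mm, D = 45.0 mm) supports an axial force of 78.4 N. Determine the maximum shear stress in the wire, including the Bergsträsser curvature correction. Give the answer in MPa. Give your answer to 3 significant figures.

Spring index C = D/d = 45.0/3.8 = 11.8421
K_B = (4C+2)/(4C−3) = 49.368/44.368 = 1.1127
τ₀ = 8FD/(πd³) = 8·78.4·45.0/(π·3.8³) = 28224/172.39 = 163.73 MPa
τ_max = K·τ₀ = 1.1127 × 163.73 = 182.18 MPa

182 MPa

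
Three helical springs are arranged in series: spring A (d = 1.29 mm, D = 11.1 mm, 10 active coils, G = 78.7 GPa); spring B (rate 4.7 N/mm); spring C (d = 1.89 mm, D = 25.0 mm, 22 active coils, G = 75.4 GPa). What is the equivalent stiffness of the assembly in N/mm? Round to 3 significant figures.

0.280 N/mm

k_A = Gd⁴/(8D³N_a) = (78.7×10³)(1.29⁴)/(8·11.1³·10) = 1.9919 N/mm
k_C = Gd⁴/(8D³N_a) = (75.4×10³)(1.89⁴)/(8·25.0³·22) = 0.34985 N/mm
Series: 1/k_eq = 1/1.9919 + 1/4.7 + 1/0.34985 = 3.5731; k_eq = 0.27987 N/mm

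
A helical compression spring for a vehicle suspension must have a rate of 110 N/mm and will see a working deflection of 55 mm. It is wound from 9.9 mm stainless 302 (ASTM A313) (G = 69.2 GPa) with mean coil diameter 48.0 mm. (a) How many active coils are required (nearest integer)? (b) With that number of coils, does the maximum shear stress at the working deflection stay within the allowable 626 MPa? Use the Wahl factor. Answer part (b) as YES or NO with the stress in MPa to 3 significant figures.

N_a = Gd⁴/(8D³k) = (69.2×10³)(9.9⁴)/(8·48.0³·110) = 6.83 → N_a = 7
Actual rate k = Gd⁴/(8D³·7) = 107.33 N/mm
Working load F = kδ = 107.33·55 = 5903.3 N
C = 48.0/9.9 = 4.8485; K_W = (4C−1)/(4C−4)+0.615/C = 1.3217
τ_max = K_W·8FD/(πd³) = 1.3217·743.66 = 982.91 MPa
τ_max > 626 MPa → exceeds allowable

(a) 7 coils; (b) NO, τ_max = 983 MPa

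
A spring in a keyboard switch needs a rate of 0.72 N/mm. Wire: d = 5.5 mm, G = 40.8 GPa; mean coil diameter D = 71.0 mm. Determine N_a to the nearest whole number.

18

N_a = Gd⁴/(8D³k) = (40.8×10³ × 5.5⁴)/(8 × 71.0³ × 0.72)
    = 3.73346e+07 / 2.06157e+06 = 18.11 → 18 coils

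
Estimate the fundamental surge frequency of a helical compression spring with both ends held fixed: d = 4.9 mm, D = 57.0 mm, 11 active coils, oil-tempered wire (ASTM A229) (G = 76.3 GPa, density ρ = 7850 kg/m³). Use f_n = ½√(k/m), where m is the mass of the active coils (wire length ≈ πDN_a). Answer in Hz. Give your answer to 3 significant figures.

48.1 Hz

k = Gd⁴/(8D³N_a) = (76.3×10³)(4.9⁴)/(8·57.0³·11) = 2.699 N/mm = 2699 N/m
Wire length L = πDN_a = π·57.0·11 = 1969.8 mm
m = ρ·(πd²/4)·L = 7850 × 18.857×10⁻⁶ m² × 1.9698 m = 0.29159 kg
f_n = ½√(k/m) = 0.5·√(2699/0.29159) = 0.5·√(9256.2) = 48.105 Hz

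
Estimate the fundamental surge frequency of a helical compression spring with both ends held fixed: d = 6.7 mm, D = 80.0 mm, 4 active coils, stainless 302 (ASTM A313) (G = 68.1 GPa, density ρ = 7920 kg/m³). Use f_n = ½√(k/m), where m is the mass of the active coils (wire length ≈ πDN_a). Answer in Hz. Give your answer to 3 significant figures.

86.4 Hz

k = Gd⁴/(8D³N_a) = (68.1×10³)(6.7⁴)/(8·80.0³·4) = 8.3758 N/mm = 8375.8 N/m
Wire length L = πDN_a = π·80.0·4 = 1005.3 mm
m = ρ·(πd²/4)·L = 7920 × 35.257×10⁻⁶ m² × 1.0053 m = 0.28071 kg
f_n = ½√(k/m) = 0.5·√(8375.8/0.28071) = 0.5·√(29837) = 86.368 Hz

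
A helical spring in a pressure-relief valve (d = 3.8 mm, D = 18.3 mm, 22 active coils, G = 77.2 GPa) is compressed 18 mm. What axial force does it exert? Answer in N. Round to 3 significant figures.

k = Gd⁴/(8D³N_a) = (77.2×10³)(3.8⁴)/(8·18.3³·22) = 14.924 N/mm
F = k·δ = 14.924 × 18 = 268.63 N

269 N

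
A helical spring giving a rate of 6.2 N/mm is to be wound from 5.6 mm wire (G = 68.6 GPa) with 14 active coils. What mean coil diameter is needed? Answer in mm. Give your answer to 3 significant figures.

D = (Gd⁴/(8N_a·k))^(1/3) = (68.6×10³·5.6⁴/(8·14·6.2))^(1/3)
  = (97155.3)^(1/3) = 45.9715 mm

46.0 mm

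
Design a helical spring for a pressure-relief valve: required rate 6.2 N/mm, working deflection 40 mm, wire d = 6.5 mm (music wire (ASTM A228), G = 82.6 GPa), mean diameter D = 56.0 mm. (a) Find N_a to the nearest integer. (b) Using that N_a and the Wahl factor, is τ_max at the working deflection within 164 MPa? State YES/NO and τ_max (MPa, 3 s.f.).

N_a = Gd⁴/(8D³k) = (82.6×10³)(6.5⁴)/(8·56.0³·6.2) = 16.93 → N_a = 17
Actual rate k = Gd⁴/(8D³·17) = 6.1735 N/mm
Working load F = kδ = 6.1735·40 = 246.94 N
C = 56.0/6.5 = 8.6154; K_W = (4C−1)/(4C−4)+0.615/C = 1.1699
τ_max = K_W·8FD/(πd³) = 1.1699·128.23 = 150.01 MPa
τ_max ≤ 164 MPa → acceptable

(a) 17 coils; (b) YES, τ_max = 150 MPa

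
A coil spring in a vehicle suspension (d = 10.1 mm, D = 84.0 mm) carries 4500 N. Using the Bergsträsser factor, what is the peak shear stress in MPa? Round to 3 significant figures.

Spring index C = D/d = 84.0/10.1 = 8.3168
K_B = (4C+2)/(4C−3) = 35.267/30.267 = 1.1652
τ₀ = 8FD/(πd³) = 8·4500·84.0/(π·10.1³) = 3.024e+06/3236.8 = 934.26 MPa
τ_max = K·τ₀ = 1.1652 × 934.26 = 1088.6 MPa

1090 MPa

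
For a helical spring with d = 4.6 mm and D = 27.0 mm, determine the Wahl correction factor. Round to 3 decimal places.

C = D/d = 27.0/4.6 = 5.8696
K_W = (4C−1)/(4C−4) + 0.615/C = 22.478/19.478 + 0.1048 = 1.2588

1.259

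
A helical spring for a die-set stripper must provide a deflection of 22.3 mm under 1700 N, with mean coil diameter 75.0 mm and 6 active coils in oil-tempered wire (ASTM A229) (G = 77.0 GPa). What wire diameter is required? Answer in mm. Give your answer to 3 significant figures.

11.9 mm

Required rate k = F/δ = 1700/22.3 = 76.233 N/mm
d = (8D³N_a·k / G)^(1/4) = (8·75.0³·6·76.233 / (77.0×10³))^0.25
  = (20048)^0.25 = 11.8993 mm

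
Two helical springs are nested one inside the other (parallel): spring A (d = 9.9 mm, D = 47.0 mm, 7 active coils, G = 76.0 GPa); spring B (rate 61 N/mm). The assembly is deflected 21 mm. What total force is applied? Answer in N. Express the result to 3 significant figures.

k_A = Gd⁴/(8D³N_a) = (76.0×10³)(9.9⁴)/(8·47.0³·7) = 125.57 N/mm
Parallel: k_eq = 125.57 + 61 = 186.57 N/mm
F = k_eq·δ = 186.57·21 = 3917.9 N

3920 N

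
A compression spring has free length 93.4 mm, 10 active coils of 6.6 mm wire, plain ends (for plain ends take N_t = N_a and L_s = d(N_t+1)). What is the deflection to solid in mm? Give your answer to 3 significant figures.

20.8 mm

N_t = 10; L_s = 6.6·11 = 72.6 mm
δ_solid = L₀ − L_s = 93.4 − 72.6 = 20.8 mm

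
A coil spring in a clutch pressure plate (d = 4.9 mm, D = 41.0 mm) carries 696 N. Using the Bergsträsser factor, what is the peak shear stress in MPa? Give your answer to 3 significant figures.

Spring index C = D/d = 41.0/4.9 = 8.3673
K_B = (4C+2)/(4C−3) = 35.469/30.469 = 1.1641
τ₀ = 8FD/(πd³) = 8·696·41.0/(π·4.9³) = 228288/369.61 = 617.65 MPa
τ_max = K·τ₀ = 1.1641 × 617.65 = 719.01 MPa

719 MPa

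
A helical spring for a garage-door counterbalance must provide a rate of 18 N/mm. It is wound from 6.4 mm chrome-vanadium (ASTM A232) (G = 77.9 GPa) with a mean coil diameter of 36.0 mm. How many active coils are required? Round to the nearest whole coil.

N_a = Gd⁴/(8D³k) = (77.9×10³ × 6.4⁴)/(8 × 36.0³ × 18)
    = 1.30695e+08 / 6.71846e+06 = 19.45 → 19 coils

19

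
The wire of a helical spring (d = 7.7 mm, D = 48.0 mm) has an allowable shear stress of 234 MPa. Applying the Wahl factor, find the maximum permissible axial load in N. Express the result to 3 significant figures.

704 N

C = D/d = 48.0/7.7 = 6.2338
K_W = (4C−1)/(4C−4) + 0.615/C = 23.935/20.935 + 0.0987 = 1.2420
τ_max = K·8FD/(πd³) → F_max = τ_allow·πd³/(8DK)
F_max = 234·π·7.7³/(8·48.0·1.2420) = 3.3561e+05/476.91 = 703.72 N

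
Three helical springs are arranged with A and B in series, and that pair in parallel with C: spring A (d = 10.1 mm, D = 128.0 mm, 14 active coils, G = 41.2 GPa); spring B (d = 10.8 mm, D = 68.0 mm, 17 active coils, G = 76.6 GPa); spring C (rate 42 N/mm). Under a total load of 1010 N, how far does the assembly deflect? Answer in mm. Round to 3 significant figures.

k_A = Gd⁴/(8D³N_a) = (41.2×10³)(10.1⁴)/(8·128.0³·14) = 1.8253 N/mm
k_B = Gd⁴/(8D³N_a) = (76.6×10³)(10.8⁴)/(8·68.0³·17) = 24.37 N/mm
Springs A,B series: k_AB = 1/(1/1.8253+1/24.37) = 1.6981 N/mm; parallel with C: k_eq = 1.6981+42 = 43.698 N/mm
δ = F/k_eq = 1010/43.698 = 23.113 mm

23.1 mm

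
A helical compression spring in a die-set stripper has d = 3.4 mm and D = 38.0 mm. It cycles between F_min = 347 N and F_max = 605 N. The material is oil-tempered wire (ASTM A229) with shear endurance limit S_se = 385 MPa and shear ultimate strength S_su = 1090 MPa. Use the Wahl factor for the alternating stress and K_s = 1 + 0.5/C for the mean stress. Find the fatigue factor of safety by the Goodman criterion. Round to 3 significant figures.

0.487

C = D/d = 38.0/3.4 = 11.1765; K_W = (4C−1)/(4C−4)+0.615/C = 1.1287; K_s = 1+0.5/C = 1.0447
F_a = (F_max−F_min)/2 = 129 N; F_m = (F_max+F_min)/2 = 476 N
τ_a = K_W·8F_aD/(πd³) = 1.1287 × 317.6 = 358.48 MPa
τ_m = K_s·8F_mD/(πd³) = 1.0447 × 1171.9 = 1224.3 MPa
Goodman: 1/n_f = τ_a/S_se + τ_m/S_su = 358.48/385 + 1224.3/1090 = 0.93112 + 1.12324 = 2.0544
n_f = 1/2.0544 = 0.4868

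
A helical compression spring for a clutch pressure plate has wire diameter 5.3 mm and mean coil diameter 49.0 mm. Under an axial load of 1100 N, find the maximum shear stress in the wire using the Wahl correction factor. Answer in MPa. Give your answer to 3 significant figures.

1070 MPa

Spring index C = D/d = 49.0/5.3 = 9.2453
K_W = (4C−1)/(4C−4) + 0.615/C = 35.981/32.981 + 0.0665 = 1.1575
τ₀ = 8FD/(πd³) = 8·1100·49.0/(π·5.3³) = 431200/467.71 = 921.94 MPa
τ_max = K·τ₀ = 1.1575 × 921.94 = 1067.1 MPa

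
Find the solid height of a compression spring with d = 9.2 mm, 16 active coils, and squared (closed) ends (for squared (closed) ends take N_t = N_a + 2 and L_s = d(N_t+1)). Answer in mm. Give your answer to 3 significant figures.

squared (closed) ends: N_t = N_a + 2 = 16 + 2 = 18
L_s = d·(N_t+1) = 9.2 × 19 = 174.8 mm

175 mm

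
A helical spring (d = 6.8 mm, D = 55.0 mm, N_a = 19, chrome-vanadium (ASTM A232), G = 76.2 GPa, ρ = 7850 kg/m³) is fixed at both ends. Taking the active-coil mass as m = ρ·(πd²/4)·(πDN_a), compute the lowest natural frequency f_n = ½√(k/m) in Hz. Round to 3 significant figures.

41.5 Hz

k = Gd⁴/(8D³N_a) = (76.2×10³)(6.8⁴)/(8·55.0³·19) = 6.4426 N/mm = 6442.6 N/m
Wire length L = πDN_a = π·55.0·19 = 3283 mm
m = ρ·(πd²/4)·L = 7850 × 36.317×10⁻⁶ m² × 3.283 m = 0.93593 kg
f_n = ½√(k/m) = 0.5·√(6442.6/0.93593) = 0.5·√(6883.6) = 41.484 Hz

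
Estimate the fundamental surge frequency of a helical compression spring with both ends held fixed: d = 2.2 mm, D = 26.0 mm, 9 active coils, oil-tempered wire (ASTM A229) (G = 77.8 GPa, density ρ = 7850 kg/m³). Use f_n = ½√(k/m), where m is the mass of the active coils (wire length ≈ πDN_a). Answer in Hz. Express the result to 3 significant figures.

k = Gd⁴/(8D³N_a) = (77.8×10³)(2.2⁴)/(8·26.0³·9) = 1.4402 N/mm = 1440.2 N/m
Wire length L = πDN_a = π·26.0·9 = 735.13 mm
m = ρ·(πd²/4)·L = 7850 × 3.8013×10⁻⁶ m² × 0.73513 m = 0.021937 kg
f_n = ½√(k/m) = 0.5·√(1440.2/0.021937) = 0.5·√(65652) = 128.11 Hz

128 Hz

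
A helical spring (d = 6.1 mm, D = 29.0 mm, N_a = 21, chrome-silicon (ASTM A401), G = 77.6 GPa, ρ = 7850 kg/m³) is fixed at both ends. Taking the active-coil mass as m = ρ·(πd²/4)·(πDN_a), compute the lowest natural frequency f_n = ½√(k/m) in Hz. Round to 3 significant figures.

122 Hz

k = Gd⁴/(8D³N_a) = (77.6×10³)(6.1⁴)/(8·29.0³·21) = 26.223 N/mm = 26223 N/m
Wire length L = πDN_a = π·29.0·21 = 1913.2 mm
m = ρ·(πd²/4)·L = 7850 × 29.225×10⁻⁶ m² × 1.9132 m = 0.43892 kg
f_n = ½√(k/m) = 0.5·√(26223/0.43892) = 0.5·√(59744) = 122.21 Hz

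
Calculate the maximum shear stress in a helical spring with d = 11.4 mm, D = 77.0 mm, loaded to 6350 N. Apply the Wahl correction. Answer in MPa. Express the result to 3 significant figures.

1030 MPa

Spring index C = D/d = 77.0/11.4 = 6.7544
K_W = (4C−1)/(4C−4) + 0.615/C = 26.018/23.018 + 0.0911 = 1.2214
τ₀ = 8FD/(πd³) = 8·6350·77.0/(π·11.4³) = 3.9116e+06/4654.4 = 840.41 MPa
τ_max = K·τ₀ = 1.2214 × 840.41 = 1026.5 MPa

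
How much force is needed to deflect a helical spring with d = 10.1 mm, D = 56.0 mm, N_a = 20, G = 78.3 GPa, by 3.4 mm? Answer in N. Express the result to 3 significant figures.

k = Gd⁴/(8D³N_a) = (78.3×10³)(10.1⁴)/(8·56.0³·20) = 28.998 N/mm
F = k·δ = 28.998 × 3.4 = 98.592 N

98.6 N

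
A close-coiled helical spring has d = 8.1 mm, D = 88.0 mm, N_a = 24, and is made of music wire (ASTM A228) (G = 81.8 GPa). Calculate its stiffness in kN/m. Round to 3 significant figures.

2.69 kN/m

k = Gd⁴/(8D³N_a) = (81.8×10³ × 8.1⁴) / (8 × 88.0³ × 24)
  = 3.52122e+08 / 1.30843e+08 = 2.6912 N/mm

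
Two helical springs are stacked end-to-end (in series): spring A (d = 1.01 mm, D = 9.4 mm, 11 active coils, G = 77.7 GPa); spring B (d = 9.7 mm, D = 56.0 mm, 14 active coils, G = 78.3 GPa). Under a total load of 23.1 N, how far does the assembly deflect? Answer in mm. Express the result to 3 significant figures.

k_A = Gd⁴/(8D³N_a) = (77.7×10³)(1.01⁴)/(8·9.4³·11) = 1.1062 N/mm
k_B = Gd⁴/(8D³N_a) = (78.3×10³)(9.7⁴)/(8·56.0³·14) = 35.242 N/mm
Series: 1/k_eq = 1/1.1062 + 1/35.242 = 0.93236; k_eq = 1.0726 N/mm
δ = F/k_eq = 23.1/1.0726 = 21.537 mm

21.5 mm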